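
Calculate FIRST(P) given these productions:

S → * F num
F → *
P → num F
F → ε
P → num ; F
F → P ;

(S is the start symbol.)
From P → num F:
  - num is a terminal: add 'num' and stop
From P → num ; F:
  - num is a terminal: add 'num' and stop

Collecting: FIRST(P) = { 'num' }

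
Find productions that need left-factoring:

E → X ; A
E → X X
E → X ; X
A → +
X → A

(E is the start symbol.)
Yes, E has productions with common prefix 'X'

Left-factoring is needed when two productions for the same non-terminal
share a common prefix on the right-hand side.

Productions for E:
  E → X ; A
  E → X X
  E → X ; X

Found common prefix 'X' in productions for E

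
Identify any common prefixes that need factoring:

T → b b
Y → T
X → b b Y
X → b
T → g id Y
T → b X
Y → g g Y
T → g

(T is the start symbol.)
Left-factoring is needed when two productions for the same non-terminal
share a common prefix on the right-hand side.

Productions for T:
  T → b b
  T → g id Y
  T → b X
  T → g
Productions for Y:
  Y → T
  Y → g g Y
Productions for X:
  X → b b Y
  X → b

Found common prefix 'b' in productions for T
Found common prefix 'g' in productions for T
Found common prefix 'b' in productions for X

Answer: Yes, T has productions with common prefix 'b'; T has productions with common prefix 'g'; X has productions with common prefix 'b'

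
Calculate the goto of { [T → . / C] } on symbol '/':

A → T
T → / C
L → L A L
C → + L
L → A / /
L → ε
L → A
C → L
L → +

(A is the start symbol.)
GOTO(I, '/') = CLOSURE({ [A → αX.β] : [A → α.Xβ] ∈ I, X = '/' })

Items with dot before '/', with the dot advanced:
  [T → . / C] → [T → / . C]
Closure of the advanced items:
  [T → / . C] has the dot before C: add [C → . + L], [C → . L]
  [C → . L] has the dot before L: add [L → . L A L], [L → . A / /], [L → .], [L → . A], [L → . +]
  [L → . A / /] has the dot before A: add [A → . T]
  [A → . T] has the dot before T: add [T → . / C]

GOTO = { [A → . T], [C → . + L], [C → . L], [L → . +], [L → . A / /], [L → . A], [L → . L A L], [L → .], [T → . / C], [T → / . C] }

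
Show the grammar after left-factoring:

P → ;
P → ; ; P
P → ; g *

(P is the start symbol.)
Left-factoring transforms A → αβ₁ | αβ₂ into A → αA' and A' → β₁ | β₂
(α is the longest common prefix among the alternatives). Repeat until
no nonterminal has two alternatives with a common prefix.

Round 1: P has alternatives sharing prefix ';'. Introduce P': P → ; P'
  Add: P' → ε
  Add: P' → ; P
  Add: P' → g *

No remaining common prefixes — done.

Resulting grammar:
P → ; P'
P' → ε
P' → ; P
P' → g *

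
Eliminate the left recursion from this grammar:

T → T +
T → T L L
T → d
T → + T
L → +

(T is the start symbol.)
T → d T'
T → + T T'
T' → + T'
T' → L L T'
T' → ε
L → +

T is directly left-recursive. The standard transformation for
  A → A α₁ | ... | A α_m | β₁ | ... | β_n
is
  A  → β₁ A' | ... | β_n A'
  A' → α₁ A' | ... | α_m A' | ε

T → d becomes T → d T'
T → + T becomes T → + T T'
T → T + becomes T' → + T'
T → T L L becomes T' → L L T'
Add T' → ε

Productions for other non-terminals are unchanged:
  L → +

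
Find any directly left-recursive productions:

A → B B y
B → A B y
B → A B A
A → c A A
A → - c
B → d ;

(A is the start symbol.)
No direct left recursion

A → B B y: starts with B
B → A B y: starts with A
B → A B A: starts with A
A → c A A: starts with c
A → - c: starts with '-'
B → d ;: starts with d

No direct left recursion found.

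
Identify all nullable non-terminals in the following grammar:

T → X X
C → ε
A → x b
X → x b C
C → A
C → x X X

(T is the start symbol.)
ε-productions: C → ε
So C is immediately nullable.
No further non-terminal can be added: every production for the remaining non-terminals contains a terminal or a non-nullable non-terminal.
Nullable = { 'C' }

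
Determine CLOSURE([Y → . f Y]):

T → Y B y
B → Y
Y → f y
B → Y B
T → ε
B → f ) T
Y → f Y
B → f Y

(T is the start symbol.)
To compute CLOSURE, for each item [A → α.Bβ] where B is a non-terminal, add [B → .γ] for all productions B → γ; repeat for the newly added items until nothing changes.

Start with: [Y → . f Y]
The dot precedes the terminal f, so nothing is added.

CLOSURE = { [Y → . f Y] }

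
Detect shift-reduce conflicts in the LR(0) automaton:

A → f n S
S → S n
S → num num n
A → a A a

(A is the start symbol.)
Yes — I5: [A → f n S .] vs [S → S . n]

A shift-reduce conflict occurs when an LR(0) state has both:
  - a complete (reduce) item [A → α .] (dot at the end), and
  - a shift item [B → β . c γ] (dot before a terminal).

Augment with A' → A and build the canonical LR(0) collection (I0 = CLOSURE({[A' → . A]}), then GOTO on every symbol after a dot until no new states appear). It has 12 states:
  I0: { [A → . a A a], [A → . f n S], [A' → . A] }  — shift
  I1: { [A' → A .] }  — accept
  I2: { [A → . a A a], [A → . f n S], [A → a . A a] }  — shift
  I3: { [A → f . n S] }  — shift
  I4: { [A → f n . S], [S → . S n], [S → . num num n] }  — shift
  I5: { [A → f n S .], [S → S . n] }  — shift, reduce
  I6: { [S → num . num n] }  — shift
  I7: { [S → num num . n] }  — shift
  I8: { [S → num num n .] }  — reduce
  I9: { [S → S n .] }  — reduce
  I10: { [A → a A . a] }  — shift
  I11: { [A → a A a .] }  — reduce

I5 contains reduce item [A → f n S .] and shift item [S → S . n] — shift-reduce conflict.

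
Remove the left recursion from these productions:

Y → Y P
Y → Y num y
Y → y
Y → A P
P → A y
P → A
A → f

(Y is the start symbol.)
Y is directly left-recursive. The standard transformation for
  A → A α₁ | ... | A α_m | β₁ | ... | β_n
is
  A  → β₁ A' | ... | β_n A'
  A' → α₁ A' | ... | α_m A' | ε

Y → y becomes Y → y Y'
Y → A P becomes Y → A P Y'
Y → Y P becomes Y' → P Y'
Y → Y num y becomes Y' → num y Y'
Add Y' → ε

Productions for other non-terminals are unchanged:
  P → A y
  P → A
  A → f

Resulting grammar:
Y → y Y'
Y → A P Y'
Y' → P Y'
Y' → num y Y'
Y' → ε
P → A y
P → A
A → f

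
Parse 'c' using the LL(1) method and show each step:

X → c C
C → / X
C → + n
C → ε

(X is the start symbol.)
LL(1) parsing maintains a stack (initially the start symbol over $) and the input. At each step: if the stack top is a terminal, match it against the current input token; if it is a non-terminal N, replace it with the RHS of M[N, lookahead] (the unique production whose predict set contains the lookahead).

Stack is shown with the top on the left.

Stack  Input  Action
--------------------
X $    c $    output X → c C
c C $  c $    match 'c'
C $    $      output C → ε
$      $      accept

The string is accepted.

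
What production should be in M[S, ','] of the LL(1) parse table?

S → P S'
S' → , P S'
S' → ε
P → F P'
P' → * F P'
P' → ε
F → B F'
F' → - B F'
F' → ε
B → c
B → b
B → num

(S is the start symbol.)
To find M[S, ','], we find productions for S where ',' is in the predict set (PREDICT(N → α) = (FIRST(α) \ {ε}) ∪ (FOLLOW(N) if α ⇒* ε)).

Relevant sets:
  FIRST(P) = { 'b', 'c', 'num' }

S → P S': PREDICT = { 'b', 'c', 'num' }

M[S, ','] is empty (no production applies)

Answer: Empty (error entry)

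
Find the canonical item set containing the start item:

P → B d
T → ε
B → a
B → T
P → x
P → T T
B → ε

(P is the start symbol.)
{ [B → . T], [B → . a], [B → .], [P → . B d], [P → . T T], [P → . x], [P' → . P], [T → .] }

First, augment the grammar with P' → P
I₀ = CLOSURE({ [P' → . P] }):
  [P' → . P] has the dot before P: add [P → . B d], [P → . x], [P → . T T]
  [P → . B d] has the dot before B: add [B → . a], [B → . T], [B → .]
  [P → . T T] has the dot before T: add [T → .]
No further items can be added.

I₀ = { [B → . T], [B → . a], [B → .], [P → . B d], [P → . T T], [P → . x], [P' → . P], [T → .] }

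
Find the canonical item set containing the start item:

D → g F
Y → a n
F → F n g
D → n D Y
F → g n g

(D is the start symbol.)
{ [D → . g F], [D → . n D Y], [D' → . D] }

First, augment the grammar with D' → D
I₀ = CLOSURE({ [D' → . D] }):
  [D' → . D] has the dot before D: add [D → . g F], [D → . n D Y]
No further items can be added.

I₀ = { [D → . g F], [D → . n D Y], [D' → . D] }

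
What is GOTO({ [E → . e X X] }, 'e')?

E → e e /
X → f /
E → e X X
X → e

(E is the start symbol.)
GOTO(I, 'e') = CLOSURE({ [A → αX.β] : [A → α.Xβ] ∈ I, X = 'e' })

Items with dot before 'e', with the dot advanced:
  [E → . e X X] → [E → e . X X]
Closure of the advanced items:
  [E → e . X X] has the dot before X: add [X → . f /], [X → . e]

GOTO = { [E → e . X X], [X → . e], [X → . f /] }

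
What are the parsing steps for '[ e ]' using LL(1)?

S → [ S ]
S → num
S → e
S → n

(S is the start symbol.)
LL(1) parsing maintains a stack (initially the start symbol over $) and the input. At each step: if the stack top is a terminal, match it against the current input token; if it is a non-terminal N, replace it with the RHS of M[N, lookahead] (the unique production whose predict set contains the lookahead).

Stack is shown with the top on the left.

Stack    Input    Action
------------------------
S $      [ e ] $  output S → [ S ]
[ S ] $  [ e ] $  match '['
S ] $    e ] $    output S → e
e ] $    e ] $    match 'e'
] $      ] $      match ']'
$        $        accept

The string is accepted.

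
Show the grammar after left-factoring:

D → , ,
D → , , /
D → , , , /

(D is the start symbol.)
D → , , D'
D' → ε
D' → /
D' → , /

Left-factoring transforms A → αβ₁ | αβ₂ into A → αA' and A' → β₁ | β₂
(α is the longest common prefix among the alternatives). Repeat until
no nonterminal has two alternatives with a common prefix.

Round 1: D has alternatives sharing prefix ', ,'. Introduce D': D → , , D'
  Add: D' → ε
  Add: D' → /
  Add: D' → , /

No remaining common prefixes — done.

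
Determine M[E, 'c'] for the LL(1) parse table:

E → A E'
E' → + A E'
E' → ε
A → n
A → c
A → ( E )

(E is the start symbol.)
To find M[E, 'c'], we find productions for E where 'c' is in the predict set (PREDICT(N → α) = (FIRST(α) \ {ε}) ∪ (FOLLOW(N) if α ⇒* ε)).

Relevant sets:
  FIRST(A) = { '(', 'c', 'n' }

E → A E': PREDICT = { '(', 'c', 'n' }
  'c' is in predict set, so this production goes in M[E, 'c']

M[E, 'c'] = E → A E'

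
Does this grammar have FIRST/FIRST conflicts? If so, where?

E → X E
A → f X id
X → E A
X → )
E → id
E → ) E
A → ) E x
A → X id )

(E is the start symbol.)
Yes. E → X E / E → id on { 'id' }; E → X E / E → ')' E on { ')' }; A → ')' E x / A → X id ')' on { ')' }; X → E A / X → ')' on { ')' }

A FIRST/FIRST conflict occurs when two productions N → α and N → β for the same non-terminal have FIRST(α) ∩ FIRST(β) ≠ ∅ (with ε ∈ FIRST of a nullable right-hand side, so two nullable alternatives also conflict).

FIRST sets of the non-terminals at (or reachable through a nullable prefix from) the front of some alternative:
  FIRST(X) = { ')', 'id' }
  FIRST(E) = { ')', 'id' }

Productions for E:
  E → X E: FIRST = { ')', 'id' }
  E → id: FIRST = { 'id' }
  E → ) E: FIRST = { ')' }
Productions for A:
  A → f X id: FIRST = { 'f' }
  A → ) E x: FIRST = { ')' }
  A → X id ): FIRST = { ')', 'id' }
Productions for X:
  X → E A: FIRST = { ')', 'id' }
  X → ): FIRST = { ')' }

Conflict for E: E → X E and E → id
  Overlap: { 'id' }
Conflict for E: E → X E and E → ) E
  Overlap: { ')' }
Conflict for A: A → ) E x and A → X id )
  Overlap: { ')' }
Conflict for X: X → E A and X → )
  Overlap: { ')' }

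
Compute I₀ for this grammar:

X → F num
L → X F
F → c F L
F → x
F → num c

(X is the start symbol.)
{ [F → . c F L], [F → . num c], [F → . x], [X → . F num], [X' → . X] }

First, augment the grammar with X' → X
I₀ = CLOSURE({ [X' → . X] }):
  [X' → . X] has the dot before X: add [X → . F num]
  [X → . F num] has the dot before F: add [F → . c F L], [F → . x], [F → . num c]
No further items can be added.

I₀ = { [F → . c F L], [F → . num c], [F → . x], [X → . F num], [X' → . X] }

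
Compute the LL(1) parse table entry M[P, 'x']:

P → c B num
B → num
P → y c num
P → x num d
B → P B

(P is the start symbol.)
To find M[P, 'x'], we find productions for P where 'x' is in the predict set (PREDICT(N → α) = (FIRST(α) \ {ε}) ∪ (FOLLOW(N) if α ⇒* ε)).

P → c B num: PREDICT = { 'c' }
P → y c num: PREDICT = { 'y' }
P → x num d: PREDICT = { 'x' }
  'x' is in predict set, so this production goes in M[P, 'x']

M[P, 'x'] = P → x num d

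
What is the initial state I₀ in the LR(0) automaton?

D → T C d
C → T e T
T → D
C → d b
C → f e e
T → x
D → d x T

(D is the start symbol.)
{ [D → . T C d], [D → . d x T], [D' → . D], [T → . D], [T → . x] }

First, augment the grammar with D' → D
I₀ = CLOSURE({ [D' → . D] }):
  [D' → . D] has the dot before D: add [D → . T C d], [D → . d x T]
  [D → . T C d] has the dot before T: add [T → . D], [T → . x]
No further items can be added.

I₀ = { [D → . T C d], [D → . d x T], [D' → . D], [T → . D], [T → . x] }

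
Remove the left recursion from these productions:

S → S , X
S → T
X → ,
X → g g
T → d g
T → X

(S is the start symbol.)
S is directly left-recursive. The standard transformation for
  A → A α₁ | ... | A α_m | β₁ | ... | β_n
is
  A  → β₁ A' | ... | β_n A'
  A' → α₁ A' | ... | α_m A' | ε

S → T becomes S → T S'
S → S , X becomes S' → , X S'
Add S' → ε

Productions for other non-terminals are unchanged:
  X → ,
  X → g g
  T → d g
  T → X

Resulting grammar:
S → T S'
S' → , X S'
S' → ε
X → ,
X → g g
T → d g
T → X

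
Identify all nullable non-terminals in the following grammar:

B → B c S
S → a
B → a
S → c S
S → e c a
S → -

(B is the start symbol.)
There are no ε-productions, so no non-terminal can derive ε.
No non-terminals are nullable.

Answer: None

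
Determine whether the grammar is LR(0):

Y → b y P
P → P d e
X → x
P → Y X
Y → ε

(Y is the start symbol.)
A grammar is LR(0) if no state in the canonical LR(0) collection has:
  - both a shift item (dot before a terminal) and a complete item (shift-reduce conflict), or
  - two or more complete items (reduce-reduce conflict; the accept item [Y' → Y .] counts as a complete item here).

Augment with Y' → Y and build the canonical LR(0) collection (I0 = CLOSURE({[Y' → . Y]}), then GOTO on every symbol after a dot until no new states appear). It has 10 states:
  I0: { [Y → . b y P], [Y → .], [Y' → . Y] }  — shift, reduce
  I1: { [Y' → Y .] }  — accept
  I2: { [Y → b . y P] }  — shift
  I3: { [P → . P d e], [P → . Y X], [Y → . b y P], [Y → .], [Y → b y . P] }  — shift, reduce
  I4: { [P → P . d e], [Y → b y P .] }  — shift, reduce
  I5: { [P → Y . X], [X → . x] }  — shift
  I6: { [P → Y X .] }  — reduce
  I7: { [X → x .] }  — reduce
  I8: { [P → P d . e] }  — shift
  I9: { [P → P d e .] }  — reduce

Conflict in state I0:
  Shift-reduce conflict between [Y → .] and [Y → . b y P]
So the grammar is NOT LR(0).

Answer: No. Shift-reduce conflict between [Y → .] and [Y → . b y P]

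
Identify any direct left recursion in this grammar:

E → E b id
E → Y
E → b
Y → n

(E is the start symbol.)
Direct left recursion occurs when N → N α for some non-terminal N (the right-hand side begins with the left-hand side itself).

E → E b id: LEFT RECURSIVE (starts with E)
E → Y: starts with Y
E → b: starts with b
Y → n: starts with n

The grammar has direct left recursion on: E.

Answer: Yes, E is left-recursive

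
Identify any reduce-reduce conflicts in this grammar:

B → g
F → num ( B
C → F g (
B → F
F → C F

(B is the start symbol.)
A reduce-reduce conflict occurs when an LR(0) state has two complete items [A → α .] and [B → β .] — both call for a reduction, and with no lookahead the parser cannot choose between them.

Augment with B' → B and build the canonical LR(0) collection (I0 = CLOSURE({[B' → . B]}), then GOTO on every symbol after a dot until no new states appear). It has 11 states:
  I0: { [B → . F], [B → . g], [B' → . B], [C → . F g (], [F → . C F], [F → . num ( B] }  — shift
  I1: { [B' → B .] }  — accept
  I2: { [C → . F g (], [F → . C F], [F → . num ( B], [F → C . F] }  — shift
  I3: { [B → F .], [C → F . g (] }  — shift, reduce
  I4: { [B → g .] }  — reduce
  I5: { [F → num . ( B] }  — shift
  I6: { [B → . F], [B → . g], [C → . F g (], [F → . C F], [F → . num ( B], [F → num ( . B] }  — shift
  I7: { [F → num ( B .] }  — reduce
  I8: { [C → F g . (] }  — shift
  I9: { [C → F g ( .] }  — reduce
  I10: { [C → F . g (], [F → C F .] }  — shift, reduce

No state contains more than one complete item.

Answer: No reduce-reduce conflicts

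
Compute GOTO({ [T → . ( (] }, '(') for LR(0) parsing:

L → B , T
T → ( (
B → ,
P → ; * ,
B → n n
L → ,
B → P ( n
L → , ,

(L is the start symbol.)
GOTO(I, '(') = CLOSURE({ [A → αX.β] : [A → α.Xβ] ∈ I, X = '(' })

Items with dot before '(', with the dot advanced:
  [T → . ( (] → [T → ( . (]
Closure adds nothing (no advanced item has the dot before a non-terminal).

GOTO = { [T → ( . (] }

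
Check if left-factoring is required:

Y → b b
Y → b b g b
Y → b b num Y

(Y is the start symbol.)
Left-factoring is needed when two productions for the same non-terminal
share a common prefix on the right-hand side.

Productions for Y:
  Y → b b
  Y → b b g b
  Y → b b num Y

Found common prefix 'b b' in productions for Y

Answer: Yes, Y has productions with common prefix 'b b'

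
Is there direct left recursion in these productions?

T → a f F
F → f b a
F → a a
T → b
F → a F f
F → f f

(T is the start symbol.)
No direct left recursion

Direct left recursion occurs when N → N α for some non-terminal N (the right-hand side begins with the left-hand side itself).

T → a f F: starts with a
F → f b a: starts with f
F → a a: starts with a
T → b: starts with b
F → a F f: starts with a
F → f f: starts with f

No direct left recursion found.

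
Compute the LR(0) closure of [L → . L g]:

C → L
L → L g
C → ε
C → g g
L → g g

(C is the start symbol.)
{ [L → . L g], [L → . g g] }

Start with: [L → . L g]
  [L → . L g] has the dot before L: add [L → . g g]
No further items can be added.

CLOSURE = { [L → . L g], [L → . g g] }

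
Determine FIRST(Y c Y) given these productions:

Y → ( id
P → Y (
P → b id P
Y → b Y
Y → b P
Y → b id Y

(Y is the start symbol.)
{ '(', 'b' }

FIRST sets of the non-terminals involved (from the grammar, by fixed-point iteration):
  FIRST(Y) = { '(', 'b' }

To compute FIRST(Y c Y), process the symbols left to right:
Symbol Y is a non-terminal. Add FIRST(Y) \ {ε} = { '(', 'b' }
Y is not nullable (ε ∉ FIRST(Y)), so stop here.
FIRST(Y c Y) = { '(', 'b' }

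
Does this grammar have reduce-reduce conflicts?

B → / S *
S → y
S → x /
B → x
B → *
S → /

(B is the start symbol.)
Augment with B' → B and build the canonical LR(0) collection (I0 = CLOSURE({[B' → . B]}), then GOTO on every symbol after a dot until no new states appear). It has 11 states:
  I0: { [B → . *], [B → . / S *], [B → . x], [B' → . B] }  — shift
  I1: { [B → * .] }  — reduce
  I2: { [B → / . S *], [S → . /], [S → . x /], [S → . y] }  — shift
  I3: { [B' → B .] }  — accept
  I4: { [B → x .] }  — reduce
  I5: { [S → / .] }  — reduce
  I6: { [B → / S . *] }  — shift
  I7: { [S → x . /] }  — shift
  I8: { [S → y .] }  — reduce
  I9: { [S → x / .] }  — reduce
  I10: { [B → / S * .] }  — reduce

No state contains more than one complete item.

Answer: No reduce-reduce conflicts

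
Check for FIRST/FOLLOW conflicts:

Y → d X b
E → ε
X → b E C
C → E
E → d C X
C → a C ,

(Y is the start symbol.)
A FIRST/FOLLOW conflict occurs when a non-terminal N has a nullable alternative N → β (β ⇒* ε) and another alternative N → α with FIRST(α) ∩ FOLLOW(N) ≠ ∅: on such a lookahead the parser cannot decide between expanding α and letting N vanish via β.

Nullable non-terminals: C, E.
FIRST sets used below: FIRST(E) = { 'd', ε }

C: nullable alternative(s) C → E; FOLLOW(C) = { ',', 'a', 'b', 'd' }
  C → E: FIRST \ {ε} = { 'd' } — this is the only nullable alternative, skip
  C → a C ,: FIRST \ {ε} = { 'a' } — overlaps FOLLOW(C) on { 'a' }: CONFLICT

E: nullable alternative(s) E → ε; FOLLOW(E) = { ',', 'a', 'b', 'd' }
  E → ε: FIRST \ {ε} = { } — this is the only nullable alternative, skip
  E → d C X: FIRST \ {ε} = { 'd' } — overlaps FOLLOW(E) on { 'd' }: CONFLICT

X, Y have no nullable alternative, so no FIRST/FOLLOW check is needed there.

So the grammar has 2 FIRST/FOLLOW conflicts (marked CONFLICT above).

Answer: Yes. E → d C X with FOLLOW(E) on { 'd' }; C → a C ',' with FOLLOW(C) on { 'a' }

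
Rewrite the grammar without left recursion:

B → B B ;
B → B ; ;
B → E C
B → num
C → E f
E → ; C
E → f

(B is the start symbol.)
B → E C B'
B → num B'
B' → B ; B'
B' → ; ; B'
B' → ε
C → E f
E → ; C
E → f

B is directly left-recursive. The standard transformation for
  A → A α₁ | ... | A α_m | β₁ | ... | β_n
is
  A  → β₁ A' | ... | β_n A'
  A' → α₁ A' | ... | α_m A' | ε

B → E C becomes B → E C B'
B → num becomes B → num B'
B → B B ; becomes B' → B ; B'
B → B ; ; becomes B' → ; ; B'
Add B' → ε

Productions for other non-terminals are unchanged:
  C → E f
  E → ; C
  E → f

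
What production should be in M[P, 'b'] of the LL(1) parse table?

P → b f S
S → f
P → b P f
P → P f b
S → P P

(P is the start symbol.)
P → b f S, P → b P f, P → P f b

To find M[P, 'b'], we find productions for P where 'b' is in the predict set (PREDICT(N → α) = (FIRST(α) \ {ε}) ∪ (FOLLOW(N) if α ⇒* ε)).

Relevant sets:
  FIRST(P) = { 'b' }

P → b f S: PREDICT = { 'b' }
  'b' is in predict set, so this production goes in M[P, 'b']
P → b P f: PREDICT = { 'b' }
  'b' is in predict set, so this production goes in M[P, 'b']
P → P f b: PREDICT = { 'b' }
  'b' is in predict set, so this production goes in M[P, 'b']

M[P, 'b'] = P → b f S, P → b P f, P → P f b  (a multiply-defined cell — the grammar is not LL(1))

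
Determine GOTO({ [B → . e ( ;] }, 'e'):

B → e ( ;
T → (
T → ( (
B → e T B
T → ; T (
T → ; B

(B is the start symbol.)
GOTO(I, 'e') = CLOSURE({ [A → αX.β] : [A → α.Xβ] ∈ I, X = 'e' })

Items with dot before 'e', with the dot advanced:
  [B → . e ( ;] → [B → e . ( ;]
Closure adds nothing (no advanced item has the dot before a non-terminal).

GOTO = { [B → e . ( ;] }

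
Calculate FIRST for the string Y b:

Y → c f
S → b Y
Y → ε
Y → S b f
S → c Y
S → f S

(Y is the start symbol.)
{ 'b', 'c', 'f' }

FIRST sets of the non-terminals involved (from the grammar, by fixed-point iteration):
  FIRST(Y) = { 'b', 'c', 'f', ε }

To compute FIRST(Y b), process the symbols left to right:
Symbol Y is a non-terminal. Add FIRST(Y) \ {ε} = { 'b', 'c', 'f' }
Y is nullable (ε ∈ FIRST(Y)), continue to the next symbol.
Symbol b is a terminal. Add 'b' and stop.
FIRST(Y b) = { 'b', 'c', 'f' }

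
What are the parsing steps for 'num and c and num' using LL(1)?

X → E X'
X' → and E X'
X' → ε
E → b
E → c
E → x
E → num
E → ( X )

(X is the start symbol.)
LL(1) parsing maintains a stack (initially the start symbol over $) and the input. At each step: if the stack top is a terminal, match it against the current input token; if it is a non-terminal N, replace it with the RHS of M[N, lookahead] (the unique production whose predict set contains the lookahead).

Stack is shown with the top on the left.

Stack       Input                Action
---------------------------------------
X $         num and c and num $  output X → E X'
E X' $      num and c and num $  output E → num
num X' $    num and c and num $  match 'num'
X' $        and c and num $      output X' → and E X'
and E X' $  and c and num $      match 'and'
E X' $      c and num $          output E → c
c X' $      c and num $          match 'c'
X' $        and num $            output X' → and E X'
and E X' $  and num $            match 'and'
E X' $      num $                output E → num
num X' $    num $                match 'num'
X' $        $                    output X' → ε
$           $                    accept

The string is accepted.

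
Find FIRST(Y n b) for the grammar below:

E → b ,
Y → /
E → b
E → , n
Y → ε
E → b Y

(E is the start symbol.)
FIRST sets of the non-terminals involved (from the grammar, by fixed-point iteration):
  FIRST(Y) = { '/', ε }

To compute FIRST(Y n b), process the symbols left to right:
Symbol Y is a non-terminal. Add FIRST(Y) \ {ε} = { '/' }
Y is nullable (ε ∈ FIRST(Y)), continue to the next symbol.
Symbol n is a terminal. Add 'n' and stop.
FIRST(Y n b) = { '/', 'n' }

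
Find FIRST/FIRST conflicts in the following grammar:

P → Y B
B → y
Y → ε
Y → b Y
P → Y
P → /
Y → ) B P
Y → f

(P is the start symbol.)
A FIRST/FIRST conflict occurs when two productions N → α and N → β for the same non-terminal have FIRST(α) ∩ FIRST(β) ≠ ∅ (with ε ∈ FIRST of a nullable right-hand side, so two nullable alternatives also conflict).

FIRST sets of the non-terminals at (or reachable through a nullable prefix from) the front of some alternative:
  FIRST(Y) = { ')', 'b', 'f', ε }
  FIRST(B) = { 'y' }

Productions for P:
  P → Y B: FIRST = { ')', 'b', 'f', 'y' }
  P → Y: FIRST = { ')', 'b', 'f', ε }
  P → /: FIRST = { '/' }
Productions for Y:
  Y → ε: FIRST = { ε }
  Y → b Y: FIRST = { 'b' }
  Y → ) B P: FIRST = { ')' }
  Y → f: FIRST = { 'f' }
B has only one production, so no FIRST/FIRST conflict is possible there.

Conflict for P: P → Y B and P → Y
  Overlap: { ')', 'b', 'f' }

Answer: Yes. P → Y B / P → Y on { ')', 'b', 'f' }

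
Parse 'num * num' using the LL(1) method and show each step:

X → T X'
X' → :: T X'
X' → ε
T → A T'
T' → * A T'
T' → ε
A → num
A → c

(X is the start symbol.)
Stack is shown with the top on the left.

Stack        Input        Action
--------------------------------
X $          num * num $  output X → T X'
T X' $       num * num $  output T → A T'
A T' X' $    num * num $  output A → num
num T' X' $  num * num $  match 'num'
T' X' $      * num $      output T' → * A T'
* A T' X' $  * num $      match '*'
A T' X' $    num $        output A → num
num T' X' $  num $        match 'num'
T' X' $      $            output T' → ε
X' $         $            output X' → ε
$            $            accept

The string is accepted.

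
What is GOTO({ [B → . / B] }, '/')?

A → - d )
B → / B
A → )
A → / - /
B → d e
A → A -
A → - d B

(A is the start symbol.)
GOTO(I, '/') = CLOSURE({ [A → αX.β] : [A → α.Xβ] ∈ I, X = '/' })

Items with dot before '/', with the dot advanced:
  [B → . / B] → [B → / . B]
Closure of the advanced items:
  [B → / . B] has the dot before B: add [B → . / B], [B → . d e]

GOTO = { [B → . / B], [B → . d e], [B → / . B] }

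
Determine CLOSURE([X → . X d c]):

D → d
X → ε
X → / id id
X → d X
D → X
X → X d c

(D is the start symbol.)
Start with: [X → . X d c]
  [X → . X d c] has the dot before X: add [X → .], [X → . / id id], [X → . d X]
No further items can be added.

CLOSURE = { [X → . / id id], [X → . X d c], [X → . d X], [X → .] }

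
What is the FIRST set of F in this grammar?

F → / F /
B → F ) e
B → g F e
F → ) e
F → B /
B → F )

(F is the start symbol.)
To compute FIRST(F), examine every production with F on the left-hand side, reading each right-hand side left to right until a non-nullable symbol is reached.

FIRST sets of the other non-terminals involved (by the same procedure, iterated to a fixed point):
  FIRST(B) = { ')', '/', 'g' }

From F → / F /:
  - '/' is a terminal: add '/' and stop
From F → ) e:
  - ')' is a terminal: add ')' and stop
From F → B /:
  - B is a non-terminal: add FIRST(B) \ {ε} = { ')', '/', 'g' }
    B is not nullable, so stop

Collecting: FIRST(F) = { ')', '/', 'g' }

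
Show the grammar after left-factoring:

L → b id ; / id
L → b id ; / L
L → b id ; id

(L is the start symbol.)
L → b id ; L'
L' → / L''
L'' → id
L'' → L
L' → id

Left-factoring transforms A → αβ₁ | αβ₂ into A → αA' and A' → β₁ | β₂
(α is the longest common prefix among the alternatives). Repeat until
no nonterminal has two alternatives with a common prefix.

Round 1: L has alternatives sharing prefix 'b id ;'. Introduce L': L → b id ; L'
  Add: L' → / id
  Add: L' → / L
  Add: L' → id

Round 2: L' has alternatives sharing prefix '/'. Introduce L'': L' → / L''
  Add: L'' → id
  Add: L'' → L

No remaining common prefixes — done.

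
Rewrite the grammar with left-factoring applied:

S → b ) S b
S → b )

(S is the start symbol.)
Left-factoring transforms A → αβ₁ | αβ₂ into A → αA' and A' → β₁ | β₂
(α is the longest common prefix among the alternatives). Repeat until
no nonterminal has two alternatives with a common prefix.

Round 1: S has alternatives sharing prefix 'b )'. Introduce S': S → b ) S'
  Add: S' → S b
  Add: S' → ε

No remaining common prefixes — done.

Resulting grammar:
S → b ) S'
S' → S b
S' → ε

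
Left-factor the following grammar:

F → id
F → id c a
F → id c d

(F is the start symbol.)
Left-factoring transforms A → αβ₁ | αβ₂ into A → αA' and A' → β₁ | β₂
(α is the longest common prefix among the alternatives). Repeat until
no nonterminal has two alternatives with a common prefix.

Round 1: F has alternatives sharing prefix 'id'. Introduce F': F → id F'
  Add: F' → ε
  Add: F' → c a
  Add: F' → c d

Round 2: F' has alternatives sharing prefix 'c'. Introduce F'': F' → c F''
  Add: F'' → a
  Add: F'' → d

No remaining common prefixes — done.

Resulting grammar:
F → id F'
F' → ε
F' → c F''
F'' → a
F'' → d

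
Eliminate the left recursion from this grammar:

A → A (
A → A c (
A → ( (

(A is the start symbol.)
A → ( ( A'
A' → ( A'
A' → c ( A'
A' → ε

A is directly left-recursive. The standard transformation for
  A → A α₁ | ... | A α_m | β₁ | ... | β_n
is
  A  → β₁ A' | ... | β_n A'
  A' → α₁ A' | ... | α_m A' | ε

A → ( ( becomes A → ( ( A'
A → A ( becomes A' → ( A'
A → A c ( becomes A' → c ( A'
Add A' → ε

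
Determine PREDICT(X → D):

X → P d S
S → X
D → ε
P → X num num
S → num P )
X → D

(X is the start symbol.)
{ $, 'num' }

PREDICT(X → D) = (FIRST(RHS) \ {ε}) ∪ (FOLLOW(X) if ε ∈ FIRST(RHS), i.e. RHS ⇒* ε)
FIRST(D) = { ε }
FIRST(D) = { ε }
ε ∈ FIRST(D) (the right-hand side is nullable), so add FOLLOW(X) = { $, 'num' }
PREDICT(X → D) = { $, 'num' }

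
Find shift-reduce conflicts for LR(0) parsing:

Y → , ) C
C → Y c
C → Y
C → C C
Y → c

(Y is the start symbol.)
A shift-reduce conflict occurs when an LR(0) state has both:
  - a complete (reduce) item [A → α .] (dot at the end), and
  - a shift item [B → β . c γ] (dot before a terminal).

Augment with Y' → Y and build the canonical LR(0) collection (I0 = CLOSURE({[Y' → . Y]}), then GOTO on every symbol after a dot until no new states appear). It has 9 states:
  I0: { [Y → . , ) C], [Y → . c], [Y' → . Y] }  — shift
  I1: { [Y → , . ) C] }  — shift
  I2: { [Y' → Y .] }  — accept
  I3: { [Y → c .] }  — reduce
  I4: { [C → . C C], [C → . Y c], [C → . Y], [Y → , ) . C], [Y → . , ) C], [Y → . c] }  — shift
  I5: { [C → . C C], [C → . Y c], [C → . Y], [C → C . C], [Y → , ) C .], [Y → . , ) C], [Y → . c] }  — shift, reduce
  I6: { [C → Y . c], [C → Y .] }  — shift, reduce
  I7: { [C → Y c .] }  — reduce
  I8: { [C → . C C], [C → . Y c], [C → . Y], [C → C . C], [C → C C .], [Y → . , ) C], [Y → . c] }  — shift, reduce

I5 contains reduce item [Y → , ) C .] and shift items [Y → . , ) C], [Y → . c] — shift-reduce conflict.
I6 contains reduce item [C → Y .] and shift item [C → Y . c] — shift-reduce conflict.
I8 contains reduce item [C → C C .] and shift items [Y → . , ) C], [Y → . c] — shift-reduce conflict.

Answer: Yes — I5: [Y → , ) C .] vs [Y → . , ) C]; I6: [C → Y .] vs [C → Y . c]; I8: [C → C C .] vs [Y → . , ) C]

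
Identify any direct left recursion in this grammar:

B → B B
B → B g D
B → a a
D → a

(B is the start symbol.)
B → B B: LEFT RECURSIVE (starts with B)
B → B g D: LEFT RECURSIVE (starts with B)
B → a a: starts with a
D → a: starts with a

The grammar has direct left recursion on: B.

Answer: Yes, B is left-recursive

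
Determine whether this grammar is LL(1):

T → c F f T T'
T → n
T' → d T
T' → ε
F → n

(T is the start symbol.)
No. Predict set conflict for T': { 'd' }

A grammar is LL(1) if for each non-terminal N with multiple productions, the predict sets of those productions are pairwise disjoint, where PREDICT(N → α) = (FIRST(α) \ {ε}) ∪ (FOLLOW(N) if α ⇒* ε).

Relevant sets:
  FOLLOW(T') = { $, 'd' }

For T:
  PREDICT(T → c F f T T') = { 'c' }
  PREDICT(T → n) = { 'n' }
For T':
  PREDICT(T' → d T) = { 'd' }
  PREDICT(T' → ε) = { $, 'd' }
F has a single production, so nothing to check there.

Conflict found: Predict set conflict for T': { 'd' }
The grammar is NOT LL(1).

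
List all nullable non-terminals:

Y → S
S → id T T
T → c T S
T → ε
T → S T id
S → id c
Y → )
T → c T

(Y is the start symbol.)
{ 'T' }

A non-terminal is nullable if it can derive ε (the empty string): either it has an ε-production, or it has a production whose right-hand side consists entirely of nullable non-terminals.

ε-productions: T → ε
So T is immediately nullable.
No further non-terminal can be added: every production for the remaining non-terminals contains a terminal or a non-nullable non-terminal.
Nullable = { 'T' }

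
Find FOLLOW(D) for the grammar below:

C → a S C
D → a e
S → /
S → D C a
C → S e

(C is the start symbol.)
{ '/', 'a' }

To compute FOLLOW(D), find every occurrence of D on a right-hand side N → α D β: add FIRST(β) \ {ε}, and if β is empty or nullable also add FOLLOW(N). Iterate to a fixed point.

In S → D C a: D is followed by C a, add FIRST(C a) \ {ε} = { '/', 'a' }

Taking the union: FOLLOW(D) = { '/', 'a' }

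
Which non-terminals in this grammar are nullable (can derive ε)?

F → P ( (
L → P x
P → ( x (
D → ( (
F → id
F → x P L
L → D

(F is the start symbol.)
A non-terminal is nullable if it can derive ε (the empty string): either it has an ε-production, or it has a production whose right-hand side consists entirely of nullable non-terminals.

There are no ε-productions, so no non-terminal can derive ε.
No non-terminals are nullable.

Answer: None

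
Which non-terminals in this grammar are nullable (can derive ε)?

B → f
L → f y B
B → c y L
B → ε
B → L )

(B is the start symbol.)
{ 'B' }

A non-terminal is nullable if it can derive ε (the empty string): either it has an ε-production, or it has a production whose right-hand side consists entirely of nullable non-terminals.

ε-productions: B → ε
So B is immediately nullable.
No further non-terminal can be added: every production for the remaining non-terminals contains a terminal or a non-nullable non-terminal.
Nullable = { 'B' }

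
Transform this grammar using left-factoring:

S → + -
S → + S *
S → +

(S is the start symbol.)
S → + S'
S' → -
S' → S *
S' → ε

Left-factoring transforms A → αβ₁ | αβ₂ into A → αA' and A' → β₁ | β₂
(α is the longest common prefix among the alternatives). Repeat until
no nonterminal has two alternatives with a common prefix.

Round 1: S has alternatives sharing prefix '+'. Introduce S': S → + S'
  Add: S' → -
  Add: S' → S *
  Add: S' → ε

No remaining common prefixes — done.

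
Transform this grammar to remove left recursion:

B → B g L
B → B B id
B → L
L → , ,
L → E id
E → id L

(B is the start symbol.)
B → L B'
B' → g L B'
B' → B id B'
B' → ε
L → , ,
L → E id
E → id L

B is directly left-recursive. The standard transformation for
  A → A α₁ | ... | A α_m | β₁ | ... | β_n
is
  A  → β₁ A' | ... | β_n A'
  A' → α₁ A' | ... | α_m A' | ε

B → L becomes B → L B'
B → B g L becomes B' → g L B'
B → B B id becomes B' → B id B'
Add B' → ε

Productions for other non-terminals are unchanged:
  L → , ,
  L → E id
  E → id L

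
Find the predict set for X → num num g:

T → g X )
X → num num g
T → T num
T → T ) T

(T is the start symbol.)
PREDICT(X → num num g) = (FIRST(RHS) \ {ε}) ∪ (FOLLOW(X) if ε ∈ FIRST(RHS), i.e. RHS ⇒* ε)
FIRST(num num g) = { 'num' }
ε ∉ FIRST(num num g), so FOLLOW(X) is not added.
PREDICT(X → num num g) = { 'num' }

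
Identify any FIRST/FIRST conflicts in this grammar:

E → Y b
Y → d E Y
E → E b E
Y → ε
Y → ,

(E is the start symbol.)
Yes. E → Y b / E → E b E on { ',', 'b', 'd' }

FIRST sets of the non-terminals at (or reachable through a nullable prefix from) the front of some alternative:
  FIRST(Y) = { ',', 'd', ε }
  FIRST(E) = { ',', 'b', 'd' }

Productions for E:
  E → Y b: FIRST = { ',', 'b', 'd' }
  E → E b E: FIRST = { ',', 'b', 'd' }
Productions for Y:
  Y → d E Y: FIRST = { 'd' }
  Y → ε: FIRST = { ε }
  Y → ,: FIRST = { ',' }

Conflict for E: E → Y b and E → E b E
  Overlap: { ',', 'b', 'd' }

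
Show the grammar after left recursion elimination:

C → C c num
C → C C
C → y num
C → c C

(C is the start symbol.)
C is directly left-recursive. The standard transformation for
  A → A α₁ | ... | A α_m | β₁ | ... | β_n
is
  A  → β₁ A' | ... | β_n A'
  A' → α₁ A' | ... | α_m A' | ε

C → y num becomes C → y num C'
C → c C becomes C → c C C'
C → C c num becomes C' → c num C'
C → C C becomes C' → C C'
Add C' → ε

Resulting grammar:
C → y num C'
C → c C C'
C' → c num C'
C' → C C'
C' → ε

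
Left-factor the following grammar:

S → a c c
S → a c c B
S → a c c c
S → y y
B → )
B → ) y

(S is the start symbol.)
S → a c c S'
S' → ε
S' → B
S' → c
S → y y
B → ) B'
B' → ε
B' → y

Left-factoring transforms A → αβ₁ | αβ₂ into A → αA' and A' → β₁ | β₂
(α is the longest common prefix among the alternatives). Repeat until
no nonterminal has two alternatives with a common prefix.

Round 1: S has alternatives sharing prefix 'a c c'. Introduce S': S → a c c S'
  Add: S' → ε
  Add: S' → B
  Add: S' → c

Round 2: B has alternatives sharing prefix ')'. Introduce B': B → ) B'
  Add: B' → ε
  Add: B' → y

No remaining common prefixes — done.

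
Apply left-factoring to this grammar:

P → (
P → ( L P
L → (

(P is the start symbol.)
Left-factoring transforms A → αβ₁ | αβ₂ into A → αA' and A' → β₁ | β₂
(α is the longest common prefix among the alternatives). Repeat until
no nonterminal has two alternatives with a common prefix.

Round 1: P has alternatives sharing prefix '('. Introduce P': P → ( P'
  Add: P' → ε
  Add: P' → L P

No remaining common prefixes — done.

Resulting grammar:
P → ( P'
P' → ε
P' → L P
L → (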